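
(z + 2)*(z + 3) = z^2 + 5*z + 6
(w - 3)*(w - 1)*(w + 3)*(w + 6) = w^4 + 5*w^3 - 15*w^2 - 45*w + 54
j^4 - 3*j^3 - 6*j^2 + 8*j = j*(j - 4)*(j - 1)*(j + 2)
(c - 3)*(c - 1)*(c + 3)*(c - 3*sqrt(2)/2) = c^4 - 3*sqrt(2)*c^3/2 - c^3 - 9*c^2 + 3*sqrt(2)*c^2/2 + 9*c + 27*sqrt(2)*c/2 - 27*sqrt(2)/2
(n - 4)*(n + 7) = n^2 + 3*n - 28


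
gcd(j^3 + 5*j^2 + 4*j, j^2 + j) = j^2 + j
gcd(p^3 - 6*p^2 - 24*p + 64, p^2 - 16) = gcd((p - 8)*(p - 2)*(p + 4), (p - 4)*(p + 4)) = p + 4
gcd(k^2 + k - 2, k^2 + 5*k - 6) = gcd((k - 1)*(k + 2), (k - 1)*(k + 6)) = k - 1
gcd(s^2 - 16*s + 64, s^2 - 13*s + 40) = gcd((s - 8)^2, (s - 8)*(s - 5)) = s - 8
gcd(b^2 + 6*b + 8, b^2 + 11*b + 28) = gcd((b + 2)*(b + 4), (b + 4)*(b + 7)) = b + 4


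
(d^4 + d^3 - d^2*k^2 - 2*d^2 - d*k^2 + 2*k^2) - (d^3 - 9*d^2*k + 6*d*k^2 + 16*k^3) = d^4 - d^2*k^2 + 9*d^2*k - 2*d^2 - 7*d*k^2 - 16*k^3 + 2*k^2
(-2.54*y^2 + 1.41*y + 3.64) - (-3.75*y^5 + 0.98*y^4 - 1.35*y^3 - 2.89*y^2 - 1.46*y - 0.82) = 3.75*y^5 - 0.98*y^4 + 1.35*y^3 + 0.35*y^2 + 2.87*y + 4.46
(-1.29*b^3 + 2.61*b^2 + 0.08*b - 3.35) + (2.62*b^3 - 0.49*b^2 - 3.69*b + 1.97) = 1.33*b^3 + 2.12*b^2 - 3.61*b - 1.38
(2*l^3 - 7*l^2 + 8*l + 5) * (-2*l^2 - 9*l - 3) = -4*l^5 - 4*l^4 + 41*l^3 - 61*l^2 - 69*l - 15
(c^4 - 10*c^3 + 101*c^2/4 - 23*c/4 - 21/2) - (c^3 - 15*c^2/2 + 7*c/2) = c^4 - 11*c^3 + 131*c^2/4 - 37*c/4 - 21/2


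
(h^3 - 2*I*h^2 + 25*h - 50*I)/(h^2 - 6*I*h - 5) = (h^2 + 3*I*h + 10)/(h - I)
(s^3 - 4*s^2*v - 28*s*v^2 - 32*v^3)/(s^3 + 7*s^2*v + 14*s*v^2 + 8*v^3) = (s^2 - 6*s*v - 16*v^2)/(s^2 + 5*s*v + 4*v^2)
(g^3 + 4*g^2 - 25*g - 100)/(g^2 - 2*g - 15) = (g^2 + 9*g + 20)/(g + 3)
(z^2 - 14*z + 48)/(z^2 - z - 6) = (-z^2 + 14*z - 48)/(-z^2 + z + 6)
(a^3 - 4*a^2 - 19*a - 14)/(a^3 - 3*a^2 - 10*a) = (a^2 - 6*a - 7)/(a*(a - 5))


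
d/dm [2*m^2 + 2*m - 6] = 4*m + 2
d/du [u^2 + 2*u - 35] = 2*u + 2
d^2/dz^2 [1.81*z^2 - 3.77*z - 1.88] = 3.62000000000000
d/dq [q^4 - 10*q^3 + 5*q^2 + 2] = 2*q*(2*q^2 - 15*q + 5)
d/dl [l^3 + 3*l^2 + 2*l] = 3*l^2 + 6*l + 2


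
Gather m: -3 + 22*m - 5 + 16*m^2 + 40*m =16*m^2 + 62*m - 8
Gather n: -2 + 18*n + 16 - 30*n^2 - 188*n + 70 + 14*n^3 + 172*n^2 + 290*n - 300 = 14*n^3 + 142*n^2 + 120*n - 216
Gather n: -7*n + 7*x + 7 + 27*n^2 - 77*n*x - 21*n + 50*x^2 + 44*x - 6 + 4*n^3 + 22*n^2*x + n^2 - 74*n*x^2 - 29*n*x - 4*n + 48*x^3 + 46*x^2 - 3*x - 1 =4*n^3 + n^2*(22*x + 28) + n*(-74*x^2 - 106*x - 32) + 48*x^3 + 96*x^2 + 48*x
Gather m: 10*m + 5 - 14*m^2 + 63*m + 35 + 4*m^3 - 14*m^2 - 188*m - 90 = 4*m^3 - 28*m^2 - 115*m - 50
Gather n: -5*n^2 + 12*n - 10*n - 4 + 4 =-5*n^2 + 2*n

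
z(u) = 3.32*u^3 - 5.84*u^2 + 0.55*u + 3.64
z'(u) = 9.96*u^2 - 11.68*u + 0.55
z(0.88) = 1.86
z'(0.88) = -2.02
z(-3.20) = -166.71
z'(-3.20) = 139.92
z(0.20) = 3.54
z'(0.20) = -1.39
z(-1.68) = -29.51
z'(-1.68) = 48.28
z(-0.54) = 1.12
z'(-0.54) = 9.76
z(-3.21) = -168.11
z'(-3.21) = 140.67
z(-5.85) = -864.11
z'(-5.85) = 409.73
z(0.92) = 1.79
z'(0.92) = -1.77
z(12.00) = 4906.24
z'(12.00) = 1294.63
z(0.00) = 3.64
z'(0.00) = 0.55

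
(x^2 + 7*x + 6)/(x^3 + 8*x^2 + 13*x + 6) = 1/(x + 1)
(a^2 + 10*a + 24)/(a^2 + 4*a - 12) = (a + 4)/(a - 2)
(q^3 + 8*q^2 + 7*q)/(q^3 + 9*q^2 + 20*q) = (q^2 + 8*q + 7)/(q^2 + 9*q + 20)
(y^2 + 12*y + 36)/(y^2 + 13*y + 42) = (y + 6)/(y + 7)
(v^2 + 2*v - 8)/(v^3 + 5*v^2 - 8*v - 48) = (v - 2)/(v^2 + v - 12)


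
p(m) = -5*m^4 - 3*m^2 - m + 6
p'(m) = -20*m^3 - 6*m - 1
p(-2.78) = -313.05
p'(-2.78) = 445.38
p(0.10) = 5.87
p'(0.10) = -1.62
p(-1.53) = -26.89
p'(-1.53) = 79.81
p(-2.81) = -326.62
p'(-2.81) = 459.62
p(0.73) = 2.25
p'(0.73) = -13.16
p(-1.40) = -17.69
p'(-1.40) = 62.28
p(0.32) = 5.32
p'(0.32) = -3.58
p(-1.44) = -20.28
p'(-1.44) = 67.36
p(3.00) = -429.00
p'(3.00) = -559.00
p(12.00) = -104118.00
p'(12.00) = -34633.00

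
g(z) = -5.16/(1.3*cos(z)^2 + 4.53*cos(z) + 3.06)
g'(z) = -5.16*(2.6*sin(z)*cos(z) + 4.53*sin(z))/(1.3*cos(z)^2 + 4.53*cos(z) + 3.06)^2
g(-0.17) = -0.59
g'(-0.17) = 0.08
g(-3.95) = -9.36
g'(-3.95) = -33.55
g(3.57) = -343.22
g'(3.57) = 20532.37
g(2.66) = -77.78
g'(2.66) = -1208.75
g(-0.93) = -0.83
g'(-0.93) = 0.65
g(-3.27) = 33.50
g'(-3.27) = -54.35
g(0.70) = -0.71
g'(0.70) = -0.41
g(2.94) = 39.58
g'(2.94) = -120.50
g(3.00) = 34.27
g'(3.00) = -62.84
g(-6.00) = -0.60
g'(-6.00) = -0.14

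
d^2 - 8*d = d*(d - 8)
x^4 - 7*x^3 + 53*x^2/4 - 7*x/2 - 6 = (x - 4)*(x - 2)*(x - 3/2)*(x + 1/2)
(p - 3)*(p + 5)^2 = p^3 + 7*p^2 - 5*p - 75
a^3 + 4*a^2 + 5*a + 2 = (a + 1)^2*(a + 2)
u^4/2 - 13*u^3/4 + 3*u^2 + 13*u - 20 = (u/2 + 1)*(u - 4)*(u - 5/2)*(u - 2)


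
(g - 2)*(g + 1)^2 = g^3 - 3*g - 2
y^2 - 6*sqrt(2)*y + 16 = (y - 4*sqrt(2))*(y - 2*sqrt(2))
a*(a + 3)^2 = a^3 + 6*a^2 + 9*a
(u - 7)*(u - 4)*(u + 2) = u^3 - 9*u^2 + 6*u + 56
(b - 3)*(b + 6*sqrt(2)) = b^2 - 3*b + 6*sqrt(2)*b - 18*sqrt(2)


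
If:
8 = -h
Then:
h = -8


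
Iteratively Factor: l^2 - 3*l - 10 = (l - 5)*(l + 2)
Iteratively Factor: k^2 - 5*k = (k - 5)*(k)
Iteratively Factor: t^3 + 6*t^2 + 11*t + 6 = (t + 2)*(t^2 + 4*t + 3) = (t + 2)*(t + 3)*(t + 1)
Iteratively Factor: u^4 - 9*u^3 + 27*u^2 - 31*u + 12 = (u - 1)*(u^3 - 8*u^2 + 19*u - 12) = (u - 1)^2*(u^2 - 7*u + 12) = (u - 4)*(u - 1)^2*(u - 3)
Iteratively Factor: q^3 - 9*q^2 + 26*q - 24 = (q - 3)*(q^2 - 6*q + 8) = (q - 3)*(q - 2)*(q - 4)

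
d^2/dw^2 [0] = 0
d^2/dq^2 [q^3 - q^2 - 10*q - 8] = 6*q - 2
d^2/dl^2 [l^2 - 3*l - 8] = 2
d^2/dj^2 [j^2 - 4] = 2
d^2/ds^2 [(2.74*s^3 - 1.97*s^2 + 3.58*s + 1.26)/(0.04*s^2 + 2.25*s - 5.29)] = (4.44089209850063e-16*s^4 + 29.268124*s^3 - 198.166116*s^2 + 465.284172*s - 11.744722)/(6.4e-5*s^6 + 0.0108*s^5 + 0.582108*s^4 + 8.534025*s^3 - 76.983783*s^2 + 188.892675*s - 148.035889)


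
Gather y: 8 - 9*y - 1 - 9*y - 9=-18*y - 2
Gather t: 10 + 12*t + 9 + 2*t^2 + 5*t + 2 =2*t^2 + 17*t + 21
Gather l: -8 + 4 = -4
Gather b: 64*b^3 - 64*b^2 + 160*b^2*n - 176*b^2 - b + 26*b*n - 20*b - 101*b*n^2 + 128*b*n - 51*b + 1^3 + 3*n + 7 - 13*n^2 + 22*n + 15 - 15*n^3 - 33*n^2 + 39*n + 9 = 64*b^3 + b^2*(160*n - 240) + b*(-101*n^2 + 154*n - 72) - 15*n^3 - 46*n^2 + 64*n + 32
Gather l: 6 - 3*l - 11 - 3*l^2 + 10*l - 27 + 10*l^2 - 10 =7*l^2 + 7*l - 42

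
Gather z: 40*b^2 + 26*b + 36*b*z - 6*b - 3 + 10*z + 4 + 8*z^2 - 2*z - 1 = 40*b^2 + 20*b + 8*z^2 + z*(36*b + 8)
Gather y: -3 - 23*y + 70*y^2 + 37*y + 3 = 70*y^2 + 14*y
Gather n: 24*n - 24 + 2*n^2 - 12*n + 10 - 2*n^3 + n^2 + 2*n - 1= -2*n^3 + 3*n^2 + 14*n - 15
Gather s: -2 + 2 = 0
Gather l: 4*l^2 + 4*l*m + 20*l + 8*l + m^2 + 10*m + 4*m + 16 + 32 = 4*l^2 + l*(4*m + 28) + m^2 + 14*m + 48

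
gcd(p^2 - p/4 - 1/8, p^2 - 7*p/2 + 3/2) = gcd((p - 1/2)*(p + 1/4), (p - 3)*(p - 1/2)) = p - 1/2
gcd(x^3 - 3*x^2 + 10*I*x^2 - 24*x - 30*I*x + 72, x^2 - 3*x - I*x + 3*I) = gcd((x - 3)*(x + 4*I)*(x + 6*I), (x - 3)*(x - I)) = x - 3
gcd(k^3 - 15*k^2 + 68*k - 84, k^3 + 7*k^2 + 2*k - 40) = k - 2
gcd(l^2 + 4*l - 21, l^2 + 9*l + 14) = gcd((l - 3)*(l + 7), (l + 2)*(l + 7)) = l + 7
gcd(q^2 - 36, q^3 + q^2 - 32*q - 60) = q - 6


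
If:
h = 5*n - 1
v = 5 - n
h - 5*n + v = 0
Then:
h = 19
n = 4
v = 1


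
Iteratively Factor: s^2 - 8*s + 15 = (s - 5)*(s - 3)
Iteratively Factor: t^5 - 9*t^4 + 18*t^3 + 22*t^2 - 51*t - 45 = (t - 3)*(t^4 - 6*t^3 + 22*t + 15) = (t - 5)*(t - 3)*(t^3 - t^2 - 5*t - 3) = (t - 5)*(t - 3)*(t + 1)*(t^2 - 2*t - 3) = (t - 5)*(t - 3)^2*(t + 1)*(t + 1)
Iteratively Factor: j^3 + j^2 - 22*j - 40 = (j + 2)*(j^2 - j - 20) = (j - 5)*(j + 2)*(j + 4)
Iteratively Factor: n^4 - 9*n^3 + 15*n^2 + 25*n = (n - 5)*(n^3 - 4*n^2 - 5*n) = n*(n - 5)*(n^2 - 4*n - 5) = n*(n - 5)*(n + 1)*(n - 5)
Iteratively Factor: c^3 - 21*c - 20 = (c + 4)*(c^2 - 4*c - 5) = (c - 5)*(c + 4)*(c + 1)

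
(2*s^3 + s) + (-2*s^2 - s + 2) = 2*s^3 - 2*s^2 + 2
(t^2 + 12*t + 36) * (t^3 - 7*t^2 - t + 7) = t^5 + 5*t^4 - 49*t^3 - 257*t^2 + 48*t + 252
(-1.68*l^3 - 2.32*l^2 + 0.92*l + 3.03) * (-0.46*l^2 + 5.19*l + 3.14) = 0.7728*l^5 - 7.652*l^4 - 17.7392*l^3 - 3.9038*l^2 + 18.6145*l + 9.5142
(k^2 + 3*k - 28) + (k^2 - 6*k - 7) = 2*k^2 - 3*k - 35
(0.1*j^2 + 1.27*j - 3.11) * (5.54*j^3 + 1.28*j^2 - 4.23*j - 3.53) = 0.554*j^5 + 7.1638*j^4 - 16.0268*j^3 - 9.7059*j^2 + 8.6722*j + 10.9783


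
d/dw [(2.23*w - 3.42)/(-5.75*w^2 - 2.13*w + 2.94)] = (12.8225*w^2 - 39.33*w - 0.7284)/(33.0625*w^4 + 24.495*w^3 - 29.2731*w^2 - 12.5244*w + 8.6436)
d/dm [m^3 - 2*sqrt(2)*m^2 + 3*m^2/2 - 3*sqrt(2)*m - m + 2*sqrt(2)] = 3*m^2 - 4*sqrt(2)*m + 3*m - 3*sqrt(2) - 1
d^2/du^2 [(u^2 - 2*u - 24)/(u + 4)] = 0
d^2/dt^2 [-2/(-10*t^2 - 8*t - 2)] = 2*(-25*t^2 - 20*t + 4*(5*t + 2)^2 - 5)/(5*t^2 + 4*t + 1)^3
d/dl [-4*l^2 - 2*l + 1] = -8*l - 2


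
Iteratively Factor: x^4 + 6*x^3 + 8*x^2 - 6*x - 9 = (x + 3)*(x^3 + 3*x^2 - x - 3) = (x - 1)*(x + 3)*(x^2 + 4*x + 3) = (x - 1)*(x + 1)*(x + 3)*(x + 3)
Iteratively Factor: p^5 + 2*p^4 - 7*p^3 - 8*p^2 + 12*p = (p - 1)*(p^4 + 3*p^3 - 4*p^2 - 12*p) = p*(p - 1)*(p^3 + 3*p^2 - 4*p - 12) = p*(p - 2)*(p - 1)*(p^2 + 5*p + 6) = p*(p - 2)*(p - 1)*(p + 2)*(p + 3)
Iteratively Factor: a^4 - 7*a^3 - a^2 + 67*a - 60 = (a - 1)*(a^3 - 6*a^2 - 7*a + 60) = (a - 4)*(a - 1)*(a^2 - 2*a - 15) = (a - 5)*(a - 4)*(a - 1)*(a + 3)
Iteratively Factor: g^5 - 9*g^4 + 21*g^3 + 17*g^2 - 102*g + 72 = (g - 4)*(g^4 - 5*g^3 + g^2 + 21*g - 18) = (g - 4)*(g + 2)*(g^3 - 7*g^2 + 15*g - 9) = (g - 4)*(g - 3)*(g + 2)*(g^2 - 4*g + 3) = (g - 4)*(g - 3)^2*(g + 2)*(g - 1)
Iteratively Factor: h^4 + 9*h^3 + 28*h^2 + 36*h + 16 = (h + 2)*(h^3 + 7*h^2 + 14*h + 8) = (h + 2)*(h + 4)*(h^2 + 3*h + 2) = (h + 2)^2*(h + 4)*(h + 1)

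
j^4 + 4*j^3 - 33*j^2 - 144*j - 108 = (j - 6)*(j + 1)*(j + 3)*(j + 6)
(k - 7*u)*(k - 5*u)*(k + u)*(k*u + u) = k^4*u - 11*k^3*u^2 + k^3*u + 23*k^2*u^3 - 11*k^2*u^2 + 35*k*u^4 + 23*k*u^3 + 35*u^4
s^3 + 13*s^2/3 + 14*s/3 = s*(s + 2)*(s + 7/3)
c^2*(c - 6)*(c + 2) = c^4 - 4*c^3 - 12*c^2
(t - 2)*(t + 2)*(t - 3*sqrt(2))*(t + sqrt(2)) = t^4 - 2*sqrt(2)*t^3 - 10*t^2 + 8*sqrt(2)*t + 24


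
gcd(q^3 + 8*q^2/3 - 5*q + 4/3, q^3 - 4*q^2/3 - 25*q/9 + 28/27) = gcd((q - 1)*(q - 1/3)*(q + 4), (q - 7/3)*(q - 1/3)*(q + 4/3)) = q - 1/3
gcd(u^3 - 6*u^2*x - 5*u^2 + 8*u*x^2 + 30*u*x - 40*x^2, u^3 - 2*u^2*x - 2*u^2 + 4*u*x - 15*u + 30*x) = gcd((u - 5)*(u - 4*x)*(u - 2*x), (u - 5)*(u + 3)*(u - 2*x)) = -u^2 + 2*u*x + 5*u - 10*x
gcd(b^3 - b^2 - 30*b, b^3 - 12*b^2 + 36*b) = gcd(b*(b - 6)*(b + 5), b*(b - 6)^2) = b^2 - 6*b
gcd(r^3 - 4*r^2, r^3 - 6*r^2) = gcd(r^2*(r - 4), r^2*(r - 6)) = r^2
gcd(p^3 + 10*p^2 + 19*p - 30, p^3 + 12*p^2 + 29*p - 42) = p^2 + 5*p - 6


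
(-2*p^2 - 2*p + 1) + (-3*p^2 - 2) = -5*p^2 - 2*p - 1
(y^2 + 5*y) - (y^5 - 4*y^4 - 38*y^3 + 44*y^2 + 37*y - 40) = -y^5 + 4*y^4 + 38*y^3 - 43*y^2 - 32*y + 40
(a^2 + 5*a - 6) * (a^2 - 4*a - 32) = a^4 + a^3 - 58*a^2 - 136*a + 192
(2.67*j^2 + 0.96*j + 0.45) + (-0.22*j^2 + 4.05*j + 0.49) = 2.45*j^2 + 5.01*j + 0.94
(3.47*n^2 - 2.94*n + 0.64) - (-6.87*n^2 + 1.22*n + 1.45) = 10.34*n^2 - 4.16*n - 0.81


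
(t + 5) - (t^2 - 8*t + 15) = -t^2 + 9*t - 10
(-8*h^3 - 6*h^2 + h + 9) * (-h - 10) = 8*h^4 + 86*h^3 + 59*h^2 - 19*h - 90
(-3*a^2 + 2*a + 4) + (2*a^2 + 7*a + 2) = -a^2 + 9*a + 6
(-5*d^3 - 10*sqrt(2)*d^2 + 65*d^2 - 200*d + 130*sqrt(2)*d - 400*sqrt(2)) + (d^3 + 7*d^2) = -4*d^3 - 10*sqrt(2)*d^2 + 72*d^2 - 200*d + 130*sqrt(2)*d - 400*sqrt(2)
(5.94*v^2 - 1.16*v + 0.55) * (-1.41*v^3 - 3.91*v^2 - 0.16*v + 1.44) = -8.3754*v^5 - 21.5898*v^4 + 2.8097*v^3 + 6.5887*v^2 - 1.7584*v + 0.792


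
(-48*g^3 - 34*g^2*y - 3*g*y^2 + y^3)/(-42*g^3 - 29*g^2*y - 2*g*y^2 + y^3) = (-8*g + y)/(-7*g + y)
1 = 1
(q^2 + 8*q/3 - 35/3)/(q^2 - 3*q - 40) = (q - 7/3)/(q - 8)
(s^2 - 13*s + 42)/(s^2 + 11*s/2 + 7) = 2*(s^2 - 13*s + 42)/(2*s^2 + 11*s + 14)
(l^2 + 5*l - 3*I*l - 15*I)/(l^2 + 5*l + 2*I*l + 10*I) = (l - 3*I)/(l + 2*I)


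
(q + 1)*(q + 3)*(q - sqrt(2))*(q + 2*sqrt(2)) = q^4 + sqrt(2)*q^3 + 4*q^3 - q^2 + 4*sqrt(2)*q^2 - 16*q + 3*sqrt(2)*q - 12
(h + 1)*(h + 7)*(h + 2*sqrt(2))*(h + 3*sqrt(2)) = h^4 + 5*sqrt(2)*h^3 + 8*h^3 + 19*h^2 + 40*sqrt(2)*h^2 + 35*sqrt(2)*h + 96*h + 84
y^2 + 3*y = y*(y + 3)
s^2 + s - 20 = (s - 4)*(s + 5)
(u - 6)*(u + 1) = u^2 - 5*u - 6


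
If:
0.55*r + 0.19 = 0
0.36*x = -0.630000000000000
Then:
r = -0.35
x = -1.75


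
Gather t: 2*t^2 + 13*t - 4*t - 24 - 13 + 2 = 2*t^2 + 9*t - 35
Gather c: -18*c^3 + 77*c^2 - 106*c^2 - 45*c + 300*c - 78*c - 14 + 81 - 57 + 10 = -18*c^3 - 29*c^2 + 177*c + 20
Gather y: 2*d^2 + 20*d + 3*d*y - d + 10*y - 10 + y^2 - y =2*d^2 + 19*d + y^2 + y*(3*d + 9) - 10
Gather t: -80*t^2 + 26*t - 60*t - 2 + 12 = -80*t^2 - 34*t + 10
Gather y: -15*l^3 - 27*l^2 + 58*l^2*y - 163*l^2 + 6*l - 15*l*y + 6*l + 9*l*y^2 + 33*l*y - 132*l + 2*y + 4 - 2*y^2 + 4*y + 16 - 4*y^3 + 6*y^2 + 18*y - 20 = -15*l^3 - 190*l^2 - 120*l - 4*y^3 + y^2*(9*l + 4) + y*(58*l^2 + 18*l + 24)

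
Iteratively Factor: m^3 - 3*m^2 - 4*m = (m - 4)*(m^2 + m) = (m - 4)*(m + 1)*(m)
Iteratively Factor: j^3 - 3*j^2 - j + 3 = (j - 3)*(j^2 - 1) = (j - 3)*(j + 1)*(j - 1)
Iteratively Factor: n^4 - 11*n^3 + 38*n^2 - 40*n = (n - 5)*(n^3 - 6*n^2 + 8*n) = (n - 5)*(n - 4)*(n^2 - 2*n) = (n - 5)*(n - 4)*(n - 2)*(n)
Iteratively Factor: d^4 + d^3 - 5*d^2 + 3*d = (d - 1)*(d^3 + 2*d^2 - 3*d) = (d - 1)*(d + 3)*(d^2 - d) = (d - 1)^2*(d + 3)*(d)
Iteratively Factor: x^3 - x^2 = (x)*(x^2 - x) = x*(x - 1)*(x)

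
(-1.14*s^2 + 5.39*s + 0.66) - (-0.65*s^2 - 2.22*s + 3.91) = -0.49*s^2 + 7.61*s - 3.25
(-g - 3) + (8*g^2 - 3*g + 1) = 8*g^2 - 4*g - 2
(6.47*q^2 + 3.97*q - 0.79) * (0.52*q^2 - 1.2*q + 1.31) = 3.3644*q^4 - 5.6996*q^3 + 3.3009*q^2 + 6.1487*q - 1.0349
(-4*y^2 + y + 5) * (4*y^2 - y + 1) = -16*y^4 + 8*y^3 + 15*y^2 - 4*y + 5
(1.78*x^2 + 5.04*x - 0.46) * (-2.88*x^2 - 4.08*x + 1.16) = -5.1264*x^4 - 21.7776*x^3 - 17.1736*x^2 + 7.7232*x - 0.5336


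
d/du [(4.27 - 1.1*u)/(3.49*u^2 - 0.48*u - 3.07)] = (3.839*u^2 - 29.8046*u + 5.4266)/(12.1801*u^4 - 3.3504*u^3 - 21.1982*u^2 + 2.9472*u + 9.4249)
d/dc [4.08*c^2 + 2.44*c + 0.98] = 8.16*c + 2.44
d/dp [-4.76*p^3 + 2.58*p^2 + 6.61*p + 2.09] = -14.28*p^2 + 5.16*p + 6.61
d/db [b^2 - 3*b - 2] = 2*b - 3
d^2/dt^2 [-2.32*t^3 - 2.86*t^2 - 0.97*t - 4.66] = -13.92*t - 5.72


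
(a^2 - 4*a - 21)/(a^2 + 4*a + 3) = (a - 7)/(a + 1)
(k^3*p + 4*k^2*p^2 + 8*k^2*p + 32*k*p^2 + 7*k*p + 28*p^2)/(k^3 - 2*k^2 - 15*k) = p*(k^3 + 4*k^2*p + 8*k^2 + 32*k*p + 7*k + 28*p)/(k*(k^2 - 2*k - 15))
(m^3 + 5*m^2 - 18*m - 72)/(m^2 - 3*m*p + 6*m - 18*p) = (-m^2 + m + 12)/(-m + 3*p)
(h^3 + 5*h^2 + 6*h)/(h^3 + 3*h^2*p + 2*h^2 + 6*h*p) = (h + 3)/(h + 3*p)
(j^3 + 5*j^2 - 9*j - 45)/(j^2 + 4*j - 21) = (j^2 + 8*j + 15)/(j + 7)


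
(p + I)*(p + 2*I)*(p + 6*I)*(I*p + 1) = I*p^4 - 8*p^3 - 11*I*p^2 - 8*p - 12*I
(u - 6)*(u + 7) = u^2 + u - 42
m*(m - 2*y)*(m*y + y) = m^3*y - 2*m^2*y^2 + m^2*y - 2*m*y^2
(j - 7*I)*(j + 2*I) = j^2 - 5*I*j + 14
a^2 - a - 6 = (a - 3)*(a + 2)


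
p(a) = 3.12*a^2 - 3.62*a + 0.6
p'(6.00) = 33.82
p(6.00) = 91.20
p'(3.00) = 15.10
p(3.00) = 17.82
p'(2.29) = 10.67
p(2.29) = 8.67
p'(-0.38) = -5.99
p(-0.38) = 2.43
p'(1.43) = 5.30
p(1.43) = 1.80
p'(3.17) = 16.16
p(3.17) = 20.48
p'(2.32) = 10.86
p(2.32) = 8.99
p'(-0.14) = -4.49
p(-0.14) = 1.17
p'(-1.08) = -10.36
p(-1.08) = 8.15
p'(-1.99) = -16.04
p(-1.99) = 20.16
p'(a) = 6.24*a - 3.62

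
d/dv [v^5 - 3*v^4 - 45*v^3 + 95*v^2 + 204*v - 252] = 5*v^4 - 12*v^3 - 135*v^2 + 190*v + 204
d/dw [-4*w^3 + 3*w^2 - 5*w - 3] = -12*w^2 + 6*w - 5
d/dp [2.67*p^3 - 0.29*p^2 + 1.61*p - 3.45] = 8.01*p^2 - 0.58*p + 1.61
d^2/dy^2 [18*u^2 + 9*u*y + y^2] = 2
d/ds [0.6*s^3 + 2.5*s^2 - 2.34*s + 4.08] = 1.8*s^2 + 5.0*s - 2.34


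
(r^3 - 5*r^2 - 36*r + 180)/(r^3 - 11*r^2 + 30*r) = (r + 6)/r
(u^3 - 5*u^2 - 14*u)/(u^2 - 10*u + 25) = u*(u^2 - 5*u - 14)/(u^2 - 10*u + 25)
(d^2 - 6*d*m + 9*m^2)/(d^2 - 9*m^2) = (d - 3*m)/(d + 3*m)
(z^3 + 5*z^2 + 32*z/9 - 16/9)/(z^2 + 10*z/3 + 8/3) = (3*z^2 + 11*z - 4)/(3*(z + 2))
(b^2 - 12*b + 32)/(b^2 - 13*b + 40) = (b - 4)/(b - 5)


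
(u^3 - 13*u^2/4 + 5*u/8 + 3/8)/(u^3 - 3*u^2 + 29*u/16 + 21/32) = 4*(2*u^2 - 7*u + 3)/(8*u^2 - 26*u + 21)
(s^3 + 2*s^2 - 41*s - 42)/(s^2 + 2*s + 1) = (s^2 + s - 42)/(s + 1)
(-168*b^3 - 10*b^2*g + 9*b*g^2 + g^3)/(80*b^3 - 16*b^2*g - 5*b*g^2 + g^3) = (-42*b^2 - 13*b*g - g^2)/(20*b^2 + b*g - g^2)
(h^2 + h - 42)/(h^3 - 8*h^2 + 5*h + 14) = (h^2 + h - 42)/(h^3 - 8*h^2 + 5*h + 14)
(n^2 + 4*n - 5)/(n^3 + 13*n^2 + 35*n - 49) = (n + 5)/(n^2 + 14*n + 49)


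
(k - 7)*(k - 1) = k^2 - 8*k + 7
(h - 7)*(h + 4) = h^2 - 3*h - 28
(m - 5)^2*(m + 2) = m^3 - 8*m^2 + 5*m + 50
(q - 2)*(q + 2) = q^2 - 4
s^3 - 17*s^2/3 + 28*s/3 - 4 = (s - 3)*(s - 2)*(s - 2/3)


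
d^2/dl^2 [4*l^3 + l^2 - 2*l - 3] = 24*l + 2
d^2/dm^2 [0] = 0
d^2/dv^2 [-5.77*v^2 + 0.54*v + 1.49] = -11.5400000000000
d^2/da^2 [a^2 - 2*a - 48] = 2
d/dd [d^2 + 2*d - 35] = 2*d + 2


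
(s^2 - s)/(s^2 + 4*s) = (s - 1)/(s + 4)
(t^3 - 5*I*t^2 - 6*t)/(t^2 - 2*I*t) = t - 3*I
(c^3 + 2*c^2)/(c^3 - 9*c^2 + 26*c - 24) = c^2*(c + 2)/(c^3 - 9*c^2 + 26*c - 24)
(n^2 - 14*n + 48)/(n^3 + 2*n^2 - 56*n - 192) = (n - 6)/(n^2 + 10*n + 24)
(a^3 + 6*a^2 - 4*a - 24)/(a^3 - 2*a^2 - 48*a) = (a^2 - 4)/(a*(a - 8))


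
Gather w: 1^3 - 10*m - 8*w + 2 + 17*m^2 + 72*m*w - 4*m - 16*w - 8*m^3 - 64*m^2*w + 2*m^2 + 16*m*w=-8*m^3 + 19*m^2 - 14*m + w*(-64*m^2 + 88*m - 24) + 3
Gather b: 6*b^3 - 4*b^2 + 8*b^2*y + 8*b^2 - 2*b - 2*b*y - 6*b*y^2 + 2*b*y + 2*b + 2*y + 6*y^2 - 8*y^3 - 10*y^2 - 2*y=6*b^3 + b^2*(8*y + 4) - 6*b*y^2 - 8*y^3 - 4*y^2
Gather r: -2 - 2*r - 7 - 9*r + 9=-11*r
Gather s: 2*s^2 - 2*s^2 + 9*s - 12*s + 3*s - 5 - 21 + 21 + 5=0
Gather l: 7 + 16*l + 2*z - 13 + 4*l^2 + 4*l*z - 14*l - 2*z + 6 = 4*l^2 + l*(4*z + 2)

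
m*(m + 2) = m^2 + 2*m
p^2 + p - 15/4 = (p - 3/2)*(p + 5/2)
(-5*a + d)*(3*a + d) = -15*a^2 - 2*a*d + d^2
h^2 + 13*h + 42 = (h + 6)*(h + 7)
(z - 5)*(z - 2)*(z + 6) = z^3 - z^2 - 32*z + 60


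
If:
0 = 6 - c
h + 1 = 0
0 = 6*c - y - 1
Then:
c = 6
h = -1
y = 35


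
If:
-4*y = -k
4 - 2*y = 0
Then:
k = 8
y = 2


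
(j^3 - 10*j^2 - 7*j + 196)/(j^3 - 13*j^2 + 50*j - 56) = (j^2 - 3*j - 28)/(j^2 - 6*j + 8)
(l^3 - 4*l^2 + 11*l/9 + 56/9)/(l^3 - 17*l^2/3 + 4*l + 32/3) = (l - 7/3)/(l - 4)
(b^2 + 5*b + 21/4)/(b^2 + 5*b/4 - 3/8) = 2*(2*b + 7)/(4*b - 1)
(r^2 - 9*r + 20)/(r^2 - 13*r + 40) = (r - 4)/(r - 8)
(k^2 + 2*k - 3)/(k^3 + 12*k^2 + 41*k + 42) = (k - 1)/(k^2 + 9*k + 14)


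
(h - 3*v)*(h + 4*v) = h^2 + h*v - 12*v^2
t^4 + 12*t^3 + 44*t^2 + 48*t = t*(t + 2)*(t + 4)*(t + 6)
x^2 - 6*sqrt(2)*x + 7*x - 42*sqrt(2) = (x + 7)*(x - 6*sqrt(2))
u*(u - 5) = u^2 - 5*u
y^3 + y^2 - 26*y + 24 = (y - 4)*(y - 1)*(y + 6)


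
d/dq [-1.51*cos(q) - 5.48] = 1.51*sin(q)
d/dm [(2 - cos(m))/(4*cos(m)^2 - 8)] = (sin(m)^2 + 4*cos(m) - 3)*sin(m)/(4*(cos(m)^2 - 2)^2)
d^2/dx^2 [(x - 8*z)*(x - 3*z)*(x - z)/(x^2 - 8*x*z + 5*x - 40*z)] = 2*(3*z^2 + 20*z + 25)/(x^3 + 15*x^2 + 75*x + 125)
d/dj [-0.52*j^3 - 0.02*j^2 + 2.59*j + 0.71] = -1.56*j^2 - 0.04*j + 2.59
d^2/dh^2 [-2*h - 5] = 0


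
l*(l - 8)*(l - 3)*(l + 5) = l^4 - 6*l^3 - 31*l^2 + 120*l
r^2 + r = r*(r + 1)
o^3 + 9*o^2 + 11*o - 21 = (o - 1)*(o + 3)*(o + 7)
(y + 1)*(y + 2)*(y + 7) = y^3 + 10*y^2 + 23*y + 14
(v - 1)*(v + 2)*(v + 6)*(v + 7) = v^4 + 14*v^3 + 53*v^2 + 16*v - 84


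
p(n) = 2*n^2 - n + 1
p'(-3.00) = -13.00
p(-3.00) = 22.00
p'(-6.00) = -25.00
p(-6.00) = 79.00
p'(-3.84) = -16.36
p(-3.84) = 34.33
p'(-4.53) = -19.12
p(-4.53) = 46.57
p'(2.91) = 10.64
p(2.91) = 15.03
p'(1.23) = 3.92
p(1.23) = 2.80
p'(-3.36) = -14.44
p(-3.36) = 26.94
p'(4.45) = 16.80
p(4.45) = 36.16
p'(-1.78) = -8.12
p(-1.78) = 9.12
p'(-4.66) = -19.64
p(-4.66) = 49.09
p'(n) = 4*n - 1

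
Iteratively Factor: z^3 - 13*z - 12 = (z - 4)*(z^2 + 4*z + 3) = (z - 4)*(z + 1)*(z + 3)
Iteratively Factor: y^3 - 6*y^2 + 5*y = (y - 1)*(y^2 - 5*y) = y*(y - 1)*(y - 5)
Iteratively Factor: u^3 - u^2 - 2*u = (u - 2)*(u^2 + u) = (u - 2)*(u + 1)*(u)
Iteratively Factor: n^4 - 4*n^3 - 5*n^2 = (n - 5)*(n^3 + n^2) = (n - 5)*(n + 1)*(n^2) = n*(n - 5)*(n + 1)*(n)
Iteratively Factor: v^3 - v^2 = (v - 1)*(v^2) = v*(v - 1)*(v)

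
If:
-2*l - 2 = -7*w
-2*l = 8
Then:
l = -4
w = -6/7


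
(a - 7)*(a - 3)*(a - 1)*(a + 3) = a^4 - 8*a^3 - 2*a^2 + 72*a - 63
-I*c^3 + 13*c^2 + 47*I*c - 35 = (c + 5*I)*(c + 7*I)*(-I*c + 1)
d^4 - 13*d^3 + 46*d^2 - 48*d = d*(d - 8)*(d - 3)*(d - 2)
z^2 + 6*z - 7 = (z - 1)*(z + 7)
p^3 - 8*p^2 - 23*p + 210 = (p - 7)*(p - 6)*(p + 5)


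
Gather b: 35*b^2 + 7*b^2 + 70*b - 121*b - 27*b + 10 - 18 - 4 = 42*b^2 - 78*b - 12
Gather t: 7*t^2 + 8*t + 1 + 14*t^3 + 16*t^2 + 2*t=14*t^3 + 23*t^2 + 10*t + 1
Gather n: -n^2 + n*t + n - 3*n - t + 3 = -n^2 + n*(t - 2) - t + 3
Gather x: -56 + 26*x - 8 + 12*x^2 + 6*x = 12*x^2 + 32*x - 64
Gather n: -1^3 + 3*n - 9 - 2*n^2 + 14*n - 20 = -2*n^2 + 17*n - 30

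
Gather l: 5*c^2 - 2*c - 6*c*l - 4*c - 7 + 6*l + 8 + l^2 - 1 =5*c^2 - 6*c + l^2 + l*(6 - 6*c)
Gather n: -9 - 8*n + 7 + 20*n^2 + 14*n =20*n^2 + 6*n - 2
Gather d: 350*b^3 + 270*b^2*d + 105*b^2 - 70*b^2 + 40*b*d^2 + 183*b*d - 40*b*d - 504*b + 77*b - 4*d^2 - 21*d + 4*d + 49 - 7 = 350*b^3 + 35*b^2 - 427*b + d^2*(40*b - 4) + d*(270*b^2 + 143*b - 17) + 42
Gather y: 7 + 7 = 14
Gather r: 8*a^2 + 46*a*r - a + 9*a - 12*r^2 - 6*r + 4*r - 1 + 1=8*a^2 + 8*a - 12*r^2 + r*(46*a - 2)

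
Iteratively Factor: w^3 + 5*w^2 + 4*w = (w + 1)*(w^2 + 4*w) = (w + 1)*(w + 4)*(w)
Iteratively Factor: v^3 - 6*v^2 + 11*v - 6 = (v - 3)*(v^2 - 3*v + 2) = (v - 3)*(v - 1)*(v - 2)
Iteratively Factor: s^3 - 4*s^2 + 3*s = (s - 1)*(s^2 - 3*s) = (s - 3)*(s - 1)*(s)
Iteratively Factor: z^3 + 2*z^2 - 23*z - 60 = (z - 5)*(z^2 + 7*z + 12) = (z - 5)*(z + 3)*(z + 4)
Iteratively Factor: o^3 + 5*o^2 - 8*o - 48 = (o + 4)*(o^2 + o - 12) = (o + 4)^2*(o - 3)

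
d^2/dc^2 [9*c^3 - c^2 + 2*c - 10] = 54*c - 2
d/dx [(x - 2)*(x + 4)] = 2*x + 2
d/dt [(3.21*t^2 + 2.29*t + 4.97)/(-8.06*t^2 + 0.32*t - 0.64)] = (19.4846*t^2 + 76.0076*t - 3.056)/(64.9636*t^4 - 5.1584*t^3 + 10.4192*t^2 - 0.4096*t + 0.4096)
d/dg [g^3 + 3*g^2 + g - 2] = 3*g^2 + 6*g + 1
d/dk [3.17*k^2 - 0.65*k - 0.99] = 6.34*k - 0.65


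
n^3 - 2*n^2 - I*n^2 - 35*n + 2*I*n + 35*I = (n - 7)*(n + 5)*(n - I)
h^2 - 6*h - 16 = (h - 8)*(h + 2)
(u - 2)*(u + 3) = u^2 + u - 6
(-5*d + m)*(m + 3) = -5*d*m - 15*d + m^2 + 3*m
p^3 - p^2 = p^2*(p - 1)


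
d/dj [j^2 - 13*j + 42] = 2*j - 13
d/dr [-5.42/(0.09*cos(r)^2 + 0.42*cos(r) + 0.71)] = -(0.9756*cos(r) + 2.2764)*sin(r)/(0.09*cos(r)^2 + 0.42*cos(r) + 0.71)^2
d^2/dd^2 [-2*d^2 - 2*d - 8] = -4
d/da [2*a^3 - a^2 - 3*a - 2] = 6*a^2 - 2*a - 3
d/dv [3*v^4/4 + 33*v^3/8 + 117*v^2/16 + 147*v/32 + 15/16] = 3*v^3 + 99*v^2/8 + 117*v/8 + 147/32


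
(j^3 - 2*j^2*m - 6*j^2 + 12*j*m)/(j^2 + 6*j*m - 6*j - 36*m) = j*(j - 2*m)/(j + 6*m)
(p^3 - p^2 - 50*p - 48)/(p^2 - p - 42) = (p^2 - 7*p - 8)/(p - 7)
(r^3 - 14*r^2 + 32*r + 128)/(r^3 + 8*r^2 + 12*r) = (r^2 - 16*r + 64)/(r*(r + 6))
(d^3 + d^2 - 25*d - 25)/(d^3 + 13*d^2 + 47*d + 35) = (d - 5)/(d + 7)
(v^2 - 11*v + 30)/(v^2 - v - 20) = (v - 6)/(v + 4)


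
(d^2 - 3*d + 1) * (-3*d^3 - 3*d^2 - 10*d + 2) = -3*d^5 + 6*d^4 - 4*d^3 + 29*d^2 - 16*d + 2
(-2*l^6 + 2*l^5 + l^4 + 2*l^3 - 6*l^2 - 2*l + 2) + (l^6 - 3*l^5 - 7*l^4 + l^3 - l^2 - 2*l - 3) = -l^6 - l^5 - 6*l^4 + 3*l^3 - 7*l^2 - 4*l - 1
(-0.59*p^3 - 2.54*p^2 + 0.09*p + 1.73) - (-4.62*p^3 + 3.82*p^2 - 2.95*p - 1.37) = 4.03*p^3 - 6.36*p^2 + 3.04*p + 3.1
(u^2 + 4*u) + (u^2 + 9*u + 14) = 2*u^2 + 13*u + 14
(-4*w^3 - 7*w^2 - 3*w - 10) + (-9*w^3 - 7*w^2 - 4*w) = -13*w^3 - 14*w^2 - 7*w - 10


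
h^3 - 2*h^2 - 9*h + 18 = (h - 3)*(h - 2)*(h + 3)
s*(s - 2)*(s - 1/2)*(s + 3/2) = s^4 - s^3 - 11*s^2/4 + 3*s/2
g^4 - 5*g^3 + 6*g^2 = g^2*(g - 3)*(g - 2)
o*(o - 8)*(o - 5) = o^3 - 13*o^2 + 40*o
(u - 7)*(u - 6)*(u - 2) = u^3 - 15*u^2 + 68*u - 84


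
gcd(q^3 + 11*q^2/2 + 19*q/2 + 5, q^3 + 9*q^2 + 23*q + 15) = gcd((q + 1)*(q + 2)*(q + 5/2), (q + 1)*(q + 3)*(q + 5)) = q + 1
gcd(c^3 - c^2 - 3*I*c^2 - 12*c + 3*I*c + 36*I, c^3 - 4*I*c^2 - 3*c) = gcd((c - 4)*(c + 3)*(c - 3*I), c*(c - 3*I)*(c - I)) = c - 3*I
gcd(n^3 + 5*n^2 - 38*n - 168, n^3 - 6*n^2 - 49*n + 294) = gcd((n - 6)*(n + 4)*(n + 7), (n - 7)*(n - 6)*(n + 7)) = n^2 + n - 42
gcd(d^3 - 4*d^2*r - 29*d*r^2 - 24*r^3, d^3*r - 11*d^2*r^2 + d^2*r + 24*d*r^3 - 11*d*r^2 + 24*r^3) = -d + 8*r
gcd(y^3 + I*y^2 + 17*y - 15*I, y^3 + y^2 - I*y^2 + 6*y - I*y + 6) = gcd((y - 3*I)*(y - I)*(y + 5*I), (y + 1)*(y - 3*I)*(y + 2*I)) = y - 3*I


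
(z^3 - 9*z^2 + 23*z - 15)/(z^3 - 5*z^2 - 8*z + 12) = (z^2 - 8*z + 15)/(z^2 - 4*z - 12)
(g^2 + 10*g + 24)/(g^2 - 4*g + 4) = (g^2 + 10*g + 24)/(g^2 - 4*g + 4)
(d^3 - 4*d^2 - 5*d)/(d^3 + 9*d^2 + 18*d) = (d^2 - 4*d - 5)/(d^2 + 9*d + 18)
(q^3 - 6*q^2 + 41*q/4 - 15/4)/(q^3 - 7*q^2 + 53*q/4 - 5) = (q - 3)/(q - 4)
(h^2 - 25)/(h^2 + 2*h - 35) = (h + 5)/(h + 7)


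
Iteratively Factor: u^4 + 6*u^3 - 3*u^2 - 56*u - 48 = (u - 3)*(u^3 + 9*u^2 + 24*u + 16) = (u - 3)*(u + 1)*(u^2 + 8*u + 16) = (u - 3)*(u + 1)*(u + 4)*(u + 4)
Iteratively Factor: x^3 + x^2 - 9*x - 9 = (x - 3)*(x^2 + 4*x + 3) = (x - 3)*(x + 1)*(x + 3)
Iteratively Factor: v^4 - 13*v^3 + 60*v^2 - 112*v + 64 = (v - 1)*(v^3 - 12*v^2 + 48*v - 64) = (v - 4)*(v - 1)*(v^2 - 8*v + 16) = (v - 4)^2*(v - 1)*(v - 4)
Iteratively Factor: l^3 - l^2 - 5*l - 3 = (l - 3)*(l^2 + 2*l + 1) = (l - 3)*(l + 1)*(l + 1)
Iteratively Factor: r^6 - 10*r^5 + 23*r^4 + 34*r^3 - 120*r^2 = (r - 4)*(r^5 - 6*r^4 - r^3 + 30*r^2) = (r - 5)*(r - 4)*(r^4 - r^3 - 6*r^2) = r*(r - 5)*(r - 4)*(r^3 - r^2 - 6*r) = r*(r - 5)*(r - 4)*(r + 2)*(r^2 - 3*r) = r^2*(r - 5)*(r - 4)*(r + 2)*(r - 3)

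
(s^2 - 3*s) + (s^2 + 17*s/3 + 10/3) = 2*s^2 + 8*s/3 + 10/3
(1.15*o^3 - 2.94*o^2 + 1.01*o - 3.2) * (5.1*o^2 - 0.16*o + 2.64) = 5.865*o^5 - 15.178*o^4 + 8.6574*o^3 - 24.2432*o^2 + 3.1784*o - 8.448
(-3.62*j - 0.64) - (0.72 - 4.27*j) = 0.649999999999999*j - 1.36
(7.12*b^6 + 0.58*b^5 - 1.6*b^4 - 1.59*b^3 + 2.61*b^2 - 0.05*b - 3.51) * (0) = 0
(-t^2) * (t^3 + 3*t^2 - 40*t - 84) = -t^5 - 3*t^4 + 40*t^3 + 84*t^2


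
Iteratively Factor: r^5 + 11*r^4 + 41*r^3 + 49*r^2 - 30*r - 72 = (r + 3)*(r^4 + 8*r^3 + 17*r^2 - 2*r - 24) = (r + 3)^2*(r^3 + 5*r^2 + 2*r - 8) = (r - 1)*(r + 3)^2*(r^2 + 6*r + 8) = (r - 1)*(r + 3)^2*(r + 4)*(r + 2)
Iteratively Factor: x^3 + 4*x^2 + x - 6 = (x - 1)*(x^2 + 5*x + 6) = (x - 1)*(x + 2)*(x + 3)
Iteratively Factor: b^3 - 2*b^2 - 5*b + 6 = (b - 3)*(b^2 + b - 2) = (b - 3)*(b + 2)*(b - 1)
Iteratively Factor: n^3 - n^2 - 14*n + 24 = (n - 2)*(n^2 + n - 12) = (n - 2)*(n + 4)*(n - 3)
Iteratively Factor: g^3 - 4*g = (g + 2)*(g^2 - 2*g) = (g - 2)*(g + 2)*(g)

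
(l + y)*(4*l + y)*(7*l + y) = 28*l^3 + 39*l^2*y + 12*l*y^2 + y^3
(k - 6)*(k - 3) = k^2 - 9*k + 18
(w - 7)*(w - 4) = w^2 - 11*w + 28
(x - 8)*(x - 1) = x^2 - 9*x + 8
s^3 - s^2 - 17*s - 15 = (s - 5)*(s + 1)*(s + 3)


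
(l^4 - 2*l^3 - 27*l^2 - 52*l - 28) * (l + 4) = l^5 + 2*l^4 - 35*l^3 - 160*l^2 - 236*l - 112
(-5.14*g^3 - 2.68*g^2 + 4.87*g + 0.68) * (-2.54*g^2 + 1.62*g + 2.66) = 13.0556*g^5 - 1.5196*g^4 - 30.3838*g^3 - 0.9666*g^2 + 14.0558*g + 1.8088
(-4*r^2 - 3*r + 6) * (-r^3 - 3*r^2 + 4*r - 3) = 4*r^5 + 15*r^4 - 13*r^3 - 18*r^2 + 33*r - 18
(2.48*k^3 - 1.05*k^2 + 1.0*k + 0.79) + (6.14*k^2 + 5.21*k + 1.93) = 2.48*k^3 + 5.09*k^2 + 6.21*k + 2.72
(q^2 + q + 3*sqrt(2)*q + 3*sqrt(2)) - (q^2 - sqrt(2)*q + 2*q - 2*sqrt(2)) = -q + 4*sqrt(2)*q + 5*sqrt(2)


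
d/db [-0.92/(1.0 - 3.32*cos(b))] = 3.0544*sin(b)/(3.32*cos(b) - 1.0)^2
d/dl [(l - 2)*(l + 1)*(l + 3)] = 3*l^2 + 4*l - 5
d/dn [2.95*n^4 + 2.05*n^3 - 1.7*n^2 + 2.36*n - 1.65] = 11.8*n^3 + 6.15*n^2 - 3.4*n + 2.36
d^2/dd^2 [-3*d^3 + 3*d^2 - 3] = 6 - 18*d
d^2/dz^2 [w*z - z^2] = -2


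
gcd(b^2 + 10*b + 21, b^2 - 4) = 1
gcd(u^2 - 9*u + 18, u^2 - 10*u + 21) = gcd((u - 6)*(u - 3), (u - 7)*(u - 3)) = u - 3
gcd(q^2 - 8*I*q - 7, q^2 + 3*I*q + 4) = q - I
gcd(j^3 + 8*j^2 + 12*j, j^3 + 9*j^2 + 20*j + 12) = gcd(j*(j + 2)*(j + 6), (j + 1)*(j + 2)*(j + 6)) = j^2 + 8*j + 12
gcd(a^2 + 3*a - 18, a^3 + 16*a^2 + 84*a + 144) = a + 6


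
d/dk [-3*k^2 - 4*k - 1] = -6*k - 4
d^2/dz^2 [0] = 0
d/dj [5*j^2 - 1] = 10*j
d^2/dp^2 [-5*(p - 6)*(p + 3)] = -10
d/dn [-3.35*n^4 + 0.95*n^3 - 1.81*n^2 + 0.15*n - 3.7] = -13.4*n^3 + 2.85*n^2 - 3.62*n + 0.15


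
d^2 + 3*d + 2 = (d + 1)*(d + 2)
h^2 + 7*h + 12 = (h + 3)*(h + 4)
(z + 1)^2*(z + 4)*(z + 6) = z^4 + 12*z^3 + 45*z^2 + 58*z + 24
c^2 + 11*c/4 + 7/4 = (c + 1)*(c + 7/4)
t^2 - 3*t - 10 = (t - 5)*(t + 2)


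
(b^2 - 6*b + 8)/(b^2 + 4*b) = (b^2 - 6*b + 8)/(b*(b + 4))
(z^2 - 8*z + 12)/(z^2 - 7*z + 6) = (z - 2)/(z - 1)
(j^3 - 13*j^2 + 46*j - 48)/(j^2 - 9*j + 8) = (j^2 - 5*j + 6)/(j - 1)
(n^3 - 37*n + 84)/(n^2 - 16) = (n^2 + 4*n - 21)/(n + 4)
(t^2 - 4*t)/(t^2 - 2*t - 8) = t/(t + 2)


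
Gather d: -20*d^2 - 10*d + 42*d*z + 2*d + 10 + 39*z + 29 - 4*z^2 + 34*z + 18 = -20*d^2 + d*(42*z - 8) - 4*z^2 + 73*z + 57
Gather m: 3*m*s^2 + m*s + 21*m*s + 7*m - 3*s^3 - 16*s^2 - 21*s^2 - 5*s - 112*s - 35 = m*(3*s^2 + 22*s + 7) - 3*s^3 - 37*s^2 - 117*s - 35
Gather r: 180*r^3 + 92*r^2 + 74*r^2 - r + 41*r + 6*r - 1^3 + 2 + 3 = 180*r^3 + 166*r^2 + 46*r + 4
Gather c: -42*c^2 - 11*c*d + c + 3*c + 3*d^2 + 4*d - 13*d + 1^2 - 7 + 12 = -42*c^2 + c*(4 - 11*d) + 3*d^2 - 9*d + 6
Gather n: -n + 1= 1 - n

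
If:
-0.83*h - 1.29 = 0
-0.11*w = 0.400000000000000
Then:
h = -1.55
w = -3.64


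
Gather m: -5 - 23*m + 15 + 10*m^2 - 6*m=10*m^2 - 29*m + 10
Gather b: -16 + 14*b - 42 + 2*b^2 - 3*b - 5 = 2*b^2 + 11*b - 63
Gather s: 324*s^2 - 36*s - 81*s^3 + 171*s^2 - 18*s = -81*s^3 + 495*s^2 - 54*s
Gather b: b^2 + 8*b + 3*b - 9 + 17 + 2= b^2 + 11*b + 10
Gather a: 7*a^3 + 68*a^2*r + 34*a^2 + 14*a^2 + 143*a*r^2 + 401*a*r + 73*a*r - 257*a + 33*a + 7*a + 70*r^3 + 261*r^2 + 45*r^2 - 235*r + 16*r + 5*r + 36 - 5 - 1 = 7*a^3 + a^2*(68*r + 48) + a*(143*r^2 + 474*r - 217) + 70*r^3 + 306*r^2 - 214*r + 30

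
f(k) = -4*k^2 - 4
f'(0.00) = 0.00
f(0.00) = -4.00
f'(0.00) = 0.00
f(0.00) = -4.00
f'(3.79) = -30.32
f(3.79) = -61.46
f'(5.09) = -40.72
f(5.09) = -107.63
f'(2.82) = -22.56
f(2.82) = -35.81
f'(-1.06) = 8.48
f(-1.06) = -8.49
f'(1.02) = -8.16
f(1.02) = -8.16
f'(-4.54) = 36.32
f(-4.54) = -86.45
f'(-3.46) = 27.68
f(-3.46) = -51.89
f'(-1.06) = 8.48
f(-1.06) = -8.49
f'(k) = -8*k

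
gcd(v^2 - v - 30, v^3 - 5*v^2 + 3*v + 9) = 1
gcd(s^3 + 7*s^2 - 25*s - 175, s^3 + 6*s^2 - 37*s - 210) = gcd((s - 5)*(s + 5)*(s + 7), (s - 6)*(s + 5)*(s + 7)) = s^2 + 12*s + 35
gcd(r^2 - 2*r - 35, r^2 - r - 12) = 1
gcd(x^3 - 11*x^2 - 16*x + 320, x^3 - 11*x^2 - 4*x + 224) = x - 8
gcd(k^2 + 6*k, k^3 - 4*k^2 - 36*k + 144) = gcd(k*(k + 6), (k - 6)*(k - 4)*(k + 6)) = k + 6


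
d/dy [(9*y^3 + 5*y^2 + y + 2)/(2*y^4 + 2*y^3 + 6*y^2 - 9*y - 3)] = (-18*y^6 - 20*y^5 + 38*y^4 - 182*y^3 - 144*y^2 - 54*y + 15)/(4*y^8 + 8*y^7 + 28*y^6 - 12*y^5 - 12*y^4 - 120*y^3 + 45*y^2 + 54*y + 9)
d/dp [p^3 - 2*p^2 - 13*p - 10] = 3*p^2 - 4*p - 13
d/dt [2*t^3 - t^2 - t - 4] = 6*t^2 - 2*t - 1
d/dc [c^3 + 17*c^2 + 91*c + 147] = 3*c^2 + 34*c + 91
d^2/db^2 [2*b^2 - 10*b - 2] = 4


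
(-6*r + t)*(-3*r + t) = 18*r^2 - 9*r*t + t^2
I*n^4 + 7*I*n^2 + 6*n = n*(n - 2*I)*(n + 3*I)*(I*n + 1)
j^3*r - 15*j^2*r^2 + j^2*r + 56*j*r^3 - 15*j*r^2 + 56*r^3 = (j - 8*r)*(j - 7*r)*(j*r + r)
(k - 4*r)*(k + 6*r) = k^2 + 2*k*r - 24*r^2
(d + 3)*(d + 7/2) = d^2 + 13*d/2 + 21/2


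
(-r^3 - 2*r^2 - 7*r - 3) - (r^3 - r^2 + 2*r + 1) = -2*r^3 - r^2 - 9*r - 4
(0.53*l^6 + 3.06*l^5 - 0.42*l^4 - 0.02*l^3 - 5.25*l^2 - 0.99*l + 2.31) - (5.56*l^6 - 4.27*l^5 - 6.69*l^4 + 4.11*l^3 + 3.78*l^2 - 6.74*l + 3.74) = -5.03*l^6 + 7.33*l^5 + 6.27*l^4 - 4.13*l^3 - 9.03*l^2 + 5.75*l - 1.43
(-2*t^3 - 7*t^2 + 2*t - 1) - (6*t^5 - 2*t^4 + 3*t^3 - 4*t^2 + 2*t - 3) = -6*t^5 + 2*t^4 - 5*t^3 - 3*t^2 + 2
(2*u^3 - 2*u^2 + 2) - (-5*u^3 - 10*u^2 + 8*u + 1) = 7*u^3 + 8*u^2 - 8*u + 1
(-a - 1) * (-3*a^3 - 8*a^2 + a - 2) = 3*a^4 + 11*a^3 + 7*a^2 + a + 2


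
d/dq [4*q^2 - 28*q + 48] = 8*q - 28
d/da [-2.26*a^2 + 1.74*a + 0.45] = 1.74 - 4.52*a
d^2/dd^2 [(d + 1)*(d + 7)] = 2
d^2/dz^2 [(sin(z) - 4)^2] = 8*sin(z) + 2*cos(2*z)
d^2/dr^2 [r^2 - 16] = 2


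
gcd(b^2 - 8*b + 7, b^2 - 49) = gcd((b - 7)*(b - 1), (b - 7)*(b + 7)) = b - 7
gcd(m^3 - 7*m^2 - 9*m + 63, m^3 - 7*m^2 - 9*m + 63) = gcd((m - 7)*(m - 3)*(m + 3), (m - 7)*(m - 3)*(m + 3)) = m^3 - 7*m^2 - 9*m + 63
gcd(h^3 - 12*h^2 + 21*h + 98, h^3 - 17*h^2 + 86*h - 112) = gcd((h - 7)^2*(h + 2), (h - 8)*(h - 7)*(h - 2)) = h - 7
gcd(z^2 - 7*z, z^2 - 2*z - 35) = z - 7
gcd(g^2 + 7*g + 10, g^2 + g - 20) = g + 5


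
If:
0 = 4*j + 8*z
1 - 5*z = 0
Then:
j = -2/5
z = 1/5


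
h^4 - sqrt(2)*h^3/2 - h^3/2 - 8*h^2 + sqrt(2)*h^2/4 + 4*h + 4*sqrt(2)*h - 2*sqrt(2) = (h - 1/2)*(h - 2*sqrt(2))*(h - sqrt(2)/2)*(h + 2*sqrt(2))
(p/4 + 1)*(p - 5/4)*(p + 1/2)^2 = p^4/4 + 15*p^3/16 - p^2/2 - 69*p/64 - 5/16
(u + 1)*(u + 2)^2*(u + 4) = u^4 + 9*u^3 + 28*u^2 + 36*u + 16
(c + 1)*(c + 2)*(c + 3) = c^3 + 6*c^2 + 11*c + 6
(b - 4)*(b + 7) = b^2 + 3*b - 28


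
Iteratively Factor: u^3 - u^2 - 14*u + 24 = (u - 2)*(u^2 + u - 12) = (u - 3)*(u - 2)*(u + 4)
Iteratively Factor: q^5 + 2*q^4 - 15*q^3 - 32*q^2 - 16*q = (q + 4)*(q^4 - 2*q^3 - 7*q^2 - 4*q) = q*(q + 4)*(q^3 - 2*q^2 - 7*q - 4) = q*(q - 4)*(q + 4)*(q^2 + 2*q + 1) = q*(q - 4)*(q + 1)*(q + 4)*(q + 1)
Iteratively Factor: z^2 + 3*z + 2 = (z + 1)*(z + 2)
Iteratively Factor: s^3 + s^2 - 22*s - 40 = (s + 4)*(s^2 - 3*s - 10) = (s + 2)*(s + 4)*(s - 5)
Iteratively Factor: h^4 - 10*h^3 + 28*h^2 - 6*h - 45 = (h - 3)*(h^3 - 7*h^2 + 7*h + 15) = (h - 5)*(h - 3)*(h^2 - 2*h - 3) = (h - 5)*(h - 3)*(h + 1)*(h - 3)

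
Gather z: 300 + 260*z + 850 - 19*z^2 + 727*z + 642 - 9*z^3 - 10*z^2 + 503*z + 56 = -9*z^3 - 29*z^2 + 1490*z + 1848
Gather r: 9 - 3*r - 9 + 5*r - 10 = 2*r - 10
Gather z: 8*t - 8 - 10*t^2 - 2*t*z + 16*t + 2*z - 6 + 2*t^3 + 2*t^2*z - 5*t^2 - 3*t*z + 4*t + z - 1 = 2*t^3 - 15*t^2 + 28*t + z*(2*t^2 - 5*t + 3) - 15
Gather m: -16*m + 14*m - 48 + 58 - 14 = -2*m - 4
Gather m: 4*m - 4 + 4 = 4*m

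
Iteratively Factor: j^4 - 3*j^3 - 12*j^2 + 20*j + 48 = (j + 2)*(j^3 - 5*j^2 - 2*j + 24) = (j - 3)*(j + 2)*(j^2 - 2*j - 8) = (j - 4)*(j - 3)*(j + 2)*(j + 2)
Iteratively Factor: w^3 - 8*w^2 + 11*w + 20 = (w - 4)*(w^2 - 4*w - 5) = (w - 4)*(w + 1)*(w - 5)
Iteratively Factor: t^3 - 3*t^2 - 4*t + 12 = (t - 2)*(t^2 - t - 6) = (t - 2)*(t + 2)*(t - 3)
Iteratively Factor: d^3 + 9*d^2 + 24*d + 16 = (d + 1)*(d^2 + 8*d + 16) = (d + 1)*(d + 4)*(d + 4)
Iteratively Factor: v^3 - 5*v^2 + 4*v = (v - 1)*(v^2 - 4*v) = v*(v - 1)*(v - 4)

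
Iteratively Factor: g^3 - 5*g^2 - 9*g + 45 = (g - 3)*(g^2 - 2*g - 15) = (g - 5)*(g - 3)*(g + 3)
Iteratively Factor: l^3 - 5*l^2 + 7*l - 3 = (l - 1)*(l^2 - 4*l + 3) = (l - 3)*(l - 1)*(l - 1)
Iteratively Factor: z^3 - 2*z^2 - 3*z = (z - 3)*(z^2 + z) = z*(z - 3)*(z + 1)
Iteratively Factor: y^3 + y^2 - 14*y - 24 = (y + 2)*(y^2 - y - 12) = (y + 2)*(y + 3)*(y - 4)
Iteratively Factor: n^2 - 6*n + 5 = (n - 1)*(n - 5)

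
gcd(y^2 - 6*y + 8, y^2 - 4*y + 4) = y - 2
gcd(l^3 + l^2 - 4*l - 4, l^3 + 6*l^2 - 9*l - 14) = l^2 - l - 2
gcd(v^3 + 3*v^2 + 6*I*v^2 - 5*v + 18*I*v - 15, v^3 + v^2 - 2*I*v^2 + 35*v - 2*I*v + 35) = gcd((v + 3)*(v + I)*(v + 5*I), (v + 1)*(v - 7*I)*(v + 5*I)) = v + 5*I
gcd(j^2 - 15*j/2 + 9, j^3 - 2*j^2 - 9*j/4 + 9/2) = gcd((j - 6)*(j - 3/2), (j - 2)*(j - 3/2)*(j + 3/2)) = j - 3/2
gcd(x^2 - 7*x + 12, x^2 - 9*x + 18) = x - 3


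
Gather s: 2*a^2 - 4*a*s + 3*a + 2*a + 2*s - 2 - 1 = 2*a^2 + 5*a + s*(2 - 4*a) - 3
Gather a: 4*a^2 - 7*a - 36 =4*a^2 - 7*a - 36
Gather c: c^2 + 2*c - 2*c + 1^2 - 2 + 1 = c^2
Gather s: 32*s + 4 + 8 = 32*s + 12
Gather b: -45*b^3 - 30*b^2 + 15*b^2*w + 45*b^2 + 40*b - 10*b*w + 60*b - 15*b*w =-45*b^3 + b^2*(15*w + 15) + b*(100 - 25*w)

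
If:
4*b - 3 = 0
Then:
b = 3/4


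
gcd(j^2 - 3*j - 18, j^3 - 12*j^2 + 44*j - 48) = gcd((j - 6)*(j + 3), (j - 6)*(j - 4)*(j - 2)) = j - 6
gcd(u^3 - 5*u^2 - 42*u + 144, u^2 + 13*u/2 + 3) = u + 6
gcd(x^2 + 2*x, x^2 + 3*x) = x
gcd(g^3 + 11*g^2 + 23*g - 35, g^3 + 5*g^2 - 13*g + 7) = g^2 + 6*g - 7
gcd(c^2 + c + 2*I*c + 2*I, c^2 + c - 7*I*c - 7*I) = c + 1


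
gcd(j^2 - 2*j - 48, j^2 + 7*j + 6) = j + 6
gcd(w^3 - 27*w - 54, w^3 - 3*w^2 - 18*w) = w^2 - 3*w - 18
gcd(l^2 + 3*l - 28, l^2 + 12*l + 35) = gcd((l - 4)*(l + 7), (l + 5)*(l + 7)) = l + 7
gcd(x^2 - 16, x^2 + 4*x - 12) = 1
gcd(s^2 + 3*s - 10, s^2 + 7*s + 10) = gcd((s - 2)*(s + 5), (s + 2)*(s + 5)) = s + 5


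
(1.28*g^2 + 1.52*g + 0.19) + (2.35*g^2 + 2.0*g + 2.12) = 3.63*g^2 + 3.52*g + 2.31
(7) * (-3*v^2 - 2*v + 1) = -21*v^2 - 14*v + 7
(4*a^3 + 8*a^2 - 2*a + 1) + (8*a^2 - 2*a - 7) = 4*a^3 + 16*a^2 - 4*a - 6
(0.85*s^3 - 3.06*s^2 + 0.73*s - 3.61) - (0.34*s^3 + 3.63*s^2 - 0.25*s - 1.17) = 0.51*s^3 - 6.69*s^2 + 0.98*s - 2.44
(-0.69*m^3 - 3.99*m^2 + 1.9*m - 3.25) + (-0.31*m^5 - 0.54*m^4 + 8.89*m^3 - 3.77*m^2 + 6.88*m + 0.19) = -0.31*m^5 - 0.54*m^4 + 8.2*m^3 - 7.76*m^2 + 8.78*m - 3.06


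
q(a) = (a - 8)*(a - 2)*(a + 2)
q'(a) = (a - 8)*(a - 2) + (a - 8)*(a + 2) + (a - 2)*(a + 2)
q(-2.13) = -5.44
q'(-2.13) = 43.69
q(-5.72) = -394.02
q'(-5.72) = 185.68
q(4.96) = -62.63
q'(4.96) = -9.56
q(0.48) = 28.35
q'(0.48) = -10.99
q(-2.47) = -22.00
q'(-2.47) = 53.82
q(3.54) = -38.05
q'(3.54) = -23.05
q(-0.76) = 29.98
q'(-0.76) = 9.89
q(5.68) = -65.57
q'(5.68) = 1.91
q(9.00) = 77.00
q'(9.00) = 95.00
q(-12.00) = -2800.00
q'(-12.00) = 620.00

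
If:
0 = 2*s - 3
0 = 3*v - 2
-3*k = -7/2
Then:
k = 7/6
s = 3/2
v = 2/3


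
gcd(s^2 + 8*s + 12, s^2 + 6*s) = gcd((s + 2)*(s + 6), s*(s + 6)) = s + 6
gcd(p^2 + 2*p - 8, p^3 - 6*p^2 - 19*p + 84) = p + 4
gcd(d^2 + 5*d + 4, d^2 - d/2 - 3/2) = d + 1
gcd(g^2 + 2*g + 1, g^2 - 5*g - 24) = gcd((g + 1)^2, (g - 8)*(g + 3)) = 1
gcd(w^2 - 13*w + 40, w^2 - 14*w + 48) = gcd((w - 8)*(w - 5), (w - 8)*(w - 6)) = w - 8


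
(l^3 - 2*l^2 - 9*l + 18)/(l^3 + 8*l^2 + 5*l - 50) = (l^2 - 9)/(l^2 + 10*l + 25)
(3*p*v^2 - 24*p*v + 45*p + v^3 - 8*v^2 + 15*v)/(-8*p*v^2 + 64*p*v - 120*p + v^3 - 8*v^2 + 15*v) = (-3*p - v)/(8*p - v)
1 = 1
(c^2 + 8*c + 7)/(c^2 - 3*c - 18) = (c^2 + 8*c + 7)/(c^2 - 3*c - 18)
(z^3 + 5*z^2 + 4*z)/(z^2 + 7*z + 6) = z*(z + 4)/(z + 6)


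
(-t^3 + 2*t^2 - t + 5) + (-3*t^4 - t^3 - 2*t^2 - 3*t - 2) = -3*t^4 - 2*t^3 - 4*t + 3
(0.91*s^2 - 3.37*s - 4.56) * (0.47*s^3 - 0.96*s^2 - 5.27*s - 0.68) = 0.4277*s^5 - 2.4575*s^4 - 3.7037*s^3 + 21.5187*s^2 + 26.3228*s + 3.1008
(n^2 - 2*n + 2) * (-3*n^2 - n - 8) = -3*n^4 + 5*n^3 - 12*n^2 + 14*n - 16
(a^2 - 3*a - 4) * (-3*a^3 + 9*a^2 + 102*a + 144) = -3*a^5 + 18*a^4 + 87*a^3 - 198*a^2 - 840*a - 576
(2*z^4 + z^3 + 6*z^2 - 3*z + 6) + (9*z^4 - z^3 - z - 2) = 11*z^4 + 6*z^2 - 4*z + 4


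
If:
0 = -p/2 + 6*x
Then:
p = 12*x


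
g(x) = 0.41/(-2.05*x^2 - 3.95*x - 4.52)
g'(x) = 0.41*(4.1*x + 3.95)/(-2.05*x^2 - 3.95*x - 4.52)^2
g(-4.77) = -0.01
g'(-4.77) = -0.01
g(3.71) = -0.01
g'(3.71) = 0.00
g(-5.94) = -0.01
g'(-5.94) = -0.00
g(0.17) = -0.08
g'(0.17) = 0.07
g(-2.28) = -0.07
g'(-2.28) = -0.06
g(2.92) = -0.01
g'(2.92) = 0.01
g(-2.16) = -0.07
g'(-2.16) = -0.07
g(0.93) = -0.04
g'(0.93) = 0.03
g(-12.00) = -0.00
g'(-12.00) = -0.00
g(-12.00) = -0.00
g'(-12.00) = -0.00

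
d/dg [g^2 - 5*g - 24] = 2*g - 5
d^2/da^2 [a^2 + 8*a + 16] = 2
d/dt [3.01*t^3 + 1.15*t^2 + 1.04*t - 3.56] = 9.03*t^2 + 2.3*t + 1.04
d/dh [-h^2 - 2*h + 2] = -2*h - 2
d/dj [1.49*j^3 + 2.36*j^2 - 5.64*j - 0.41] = 4.47*j^2 + 4.72*j - 5.64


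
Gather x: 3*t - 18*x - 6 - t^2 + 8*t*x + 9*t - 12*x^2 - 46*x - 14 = -t^2 + 12*t - 12*x^2 + x*(8*t - 64) - 20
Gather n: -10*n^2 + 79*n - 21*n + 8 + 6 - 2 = -10*n^2 + 58*n + 12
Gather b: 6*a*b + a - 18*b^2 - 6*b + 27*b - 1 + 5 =a - 18*b^2 + b*(6*a + 21) + 4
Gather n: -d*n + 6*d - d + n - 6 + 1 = 5*d + n*(1 - d) - 5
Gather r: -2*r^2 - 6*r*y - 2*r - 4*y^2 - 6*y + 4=-2*r^2 + r*(-6*y - 2) - 4*y^2 - 6*y + 4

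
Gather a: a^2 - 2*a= a^2 - 2*a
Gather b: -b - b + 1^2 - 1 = -2*b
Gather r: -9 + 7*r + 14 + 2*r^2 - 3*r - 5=2*r^2 + 4*r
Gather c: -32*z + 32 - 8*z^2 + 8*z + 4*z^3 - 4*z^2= 4*z^3 - 12*z^2 - 24*z + 32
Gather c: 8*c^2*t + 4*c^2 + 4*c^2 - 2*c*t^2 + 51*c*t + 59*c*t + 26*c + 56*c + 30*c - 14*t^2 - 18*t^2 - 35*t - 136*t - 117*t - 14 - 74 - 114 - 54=c^2*(8*t + 8) + c*(-2*t^2 + 110*t + 112) - 32*t^2 - 288*t - 256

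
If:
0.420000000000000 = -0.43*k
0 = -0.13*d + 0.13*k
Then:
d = -0.98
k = -0.98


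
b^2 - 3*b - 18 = (b - 6)*(b + 3)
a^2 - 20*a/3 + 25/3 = (a - 5)*(a - 5/3)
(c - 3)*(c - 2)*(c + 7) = c^3 + 2*c^2 - 29*c + 42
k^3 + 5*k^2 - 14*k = k*(k - 2)*(k + 7)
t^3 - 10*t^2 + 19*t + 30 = (t - 6)*(t - 5)*(t + 1)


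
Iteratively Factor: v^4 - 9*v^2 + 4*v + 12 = (v - 2)*(v^3 + 2*v^2 - 5*v - 6) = (v - 2)*(v + 1)*(v^2 + v - 6) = (v - 2)^2*(v + 1)*(v + 3)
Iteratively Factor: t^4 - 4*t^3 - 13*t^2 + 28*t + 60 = (t - 3)*(t^3 - t^2 - 16*t - 20) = (t - 3)*(t + 2)*(t^2 - 3*t - 10) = (t - 3)*(t + 2)^2*(t - 5)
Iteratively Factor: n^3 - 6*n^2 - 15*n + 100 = (n - 5)*(n^2 - n - 20) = (n - 5)*(n + 4)*(n - 5)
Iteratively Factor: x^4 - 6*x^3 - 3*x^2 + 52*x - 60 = (x - 2)*(x^3 - 4*x^2 - 11*x + 30) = (x - 2)*(x + 3)*(x^2 - 7*x + 10) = (x - 2)^2*(x + 3)*(x - 5)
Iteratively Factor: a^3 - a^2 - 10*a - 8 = (a - 4)*(a^2 + 3*a + 2) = (a - 4)*(a + 1)*(a + 2)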